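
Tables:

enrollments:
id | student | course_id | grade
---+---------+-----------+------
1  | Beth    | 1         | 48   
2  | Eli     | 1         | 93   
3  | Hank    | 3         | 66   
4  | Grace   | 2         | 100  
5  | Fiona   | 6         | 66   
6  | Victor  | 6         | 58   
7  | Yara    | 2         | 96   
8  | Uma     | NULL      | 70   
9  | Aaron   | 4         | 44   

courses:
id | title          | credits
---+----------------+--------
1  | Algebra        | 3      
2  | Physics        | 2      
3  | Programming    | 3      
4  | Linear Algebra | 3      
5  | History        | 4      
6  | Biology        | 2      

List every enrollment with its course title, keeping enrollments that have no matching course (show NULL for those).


LEFT JOIN keeps every row from enrollments (the left table); where course_id has no match in courses, the course columns become NULL. Walk through each enrollment:
  - enrollment 1 (Beth): course_id=1 -> matches Algebra
  - enrollment 2 (Eli): course_id=1 -> matches Algebra
  - enrollment 3 (Hank): course_id=3 -> matches Programming
  - enrollment 4 (Grace): course_id=2 -> matches Physics
  - enrollment 5 (Fiona): course_id=6 -> matches Biology
  - enrollment 6 (Victor): course_id=6 -> matches Biology
  - enrollment 7 (Yara): course_id=2 -> matches Physics
  - enrollment 8 (Uma): course_id=NULL, no match -> kept with NULL
  - enrollment 9 (Aaron): course_id=4 -> matches Linear Algebra
All 9 rows appear; 1 has NULL course.

SQL:
SELECT a.student, b.title AS course
FROM enrollments a
LEFT JOIN courses b ON a.course_id = b.id

Result:
student | course        
--------+---------------
Beth    | Algebra       
Eli     | Algebra       
Hank    | Programming   
Grace   | Physics       
Fiona   | Biology       
Victor  | Biology       
Yara    | Physics       
Uma     | NULL          
Aaron   | Linear Algebra


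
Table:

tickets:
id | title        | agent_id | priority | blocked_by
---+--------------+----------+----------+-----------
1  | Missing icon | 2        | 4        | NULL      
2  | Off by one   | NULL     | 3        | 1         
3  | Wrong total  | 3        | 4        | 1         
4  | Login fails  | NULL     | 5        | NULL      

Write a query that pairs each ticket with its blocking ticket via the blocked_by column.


This is a self-join: tickets is joined to a second copy of itself, matching each row's blocked_by to another row's id. Use LEFT JOIN so rows with blocked_by=NULL are kept.
  - ticket 1 (Missing icon): blocked_by=NULL -> NULL
  - ticket 2 (Off by one): blocked_by=1 -> Missing icon
  - ticket 3 (Wrong total): blocked_by=1 -> Missing icon
  - ticket 4 (Login fails): blocked_by=NULL -> NULL

SQL:
SELECT a.title AS item, b.title AS blocked_by
FROM tickets a
LEFT JOIN tickets b ON a.blocked_by = b.id

Result:
item         | blocked_by  
-------------+-------------
Missing icon | NULL        
Off by one   | Missing icon
Wrong total  | Missing icon
Login fails  | NULL        


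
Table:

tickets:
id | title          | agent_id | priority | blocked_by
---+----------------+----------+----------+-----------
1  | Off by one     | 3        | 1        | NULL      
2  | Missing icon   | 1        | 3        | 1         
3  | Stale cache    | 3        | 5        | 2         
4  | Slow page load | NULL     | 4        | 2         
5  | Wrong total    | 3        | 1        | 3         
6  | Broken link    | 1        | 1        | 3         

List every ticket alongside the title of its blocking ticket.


This is a self-join: tickets is joined to a second copy of itself, matching each row's blocked_by to another row's id. Use LEFT JOIN so rows with blocked_by=NULL are kept.
  - ticket 1 (Off by one): blocked_by=NULL -> NULL
  - ticket 2 (Missing icon): blocked_by=1 -> Off by one
  - ticket 3 (Stale cache): blocked_by=2 -> Missing icon
  - ticket 4 (Slow page load): blocked_by=2 -> Missing icon
  - ticket 5 (Wrong total): blocked_by=3 -> Stale cache
  - ticket 6 (Broken link): blocked_by=3 -> Stale cache

SQL:
SELECT a.title AS item, b.title AS blocked_by
FROM tickets a
LEFT JOIN tickets b ON a.blocked_by = b.id

Result:
item           | blocked_by  
---------------+-------------
Off by one     | NULL        
Missing icon   | Off by one  
Stale cache    | Missing icon
Slow page load | Missing icon
Wrong total    | Stale cache 
Broken link    | Stale cache 


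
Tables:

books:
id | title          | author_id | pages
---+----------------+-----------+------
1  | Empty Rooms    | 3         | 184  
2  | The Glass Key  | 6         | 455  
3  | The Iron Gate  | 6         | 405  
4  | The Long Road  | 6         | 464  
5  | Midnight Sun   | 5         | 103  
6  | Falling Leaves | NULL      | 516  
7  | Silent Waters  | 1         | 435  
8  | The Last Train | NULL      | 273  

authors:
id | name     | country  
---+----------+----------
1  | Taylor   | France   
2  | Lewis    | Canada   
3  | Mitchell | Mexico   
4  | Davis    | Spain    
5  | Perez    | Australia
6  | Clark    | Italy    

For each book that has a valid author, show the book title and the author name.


INNER JOIN keeps only books rows whose author_id matches an id in authors. Walk through each book:
  - book 1 (Empty Rooms): author_id=3 -> matches Mitchell
  - book 2 (The Glass Key): author_id=6 -> matches Clark
  - book 3 (The Iron Gate): author_id=6 -> matches Clark
  - book 4 (The Long Road): author_id=6 -> matches Clark
  - book 5 (Midnight Sun): author_id=5 -> matches Perez
  - book 6 (Falling Leaves): author_id=NULL, no match -> dropped
  - book 7 (Silent Waters): author_id=1 -> matches Taylor
  - book 8 (The Last Train): author_id=NULL, no match -> dropped
So 2 of 8 rows are dropped.

SQL:
SELECT a.title, b.name AS author
FROM books a
INNER JOIN authors b ON a.author_id = b.id

Result:
title         | author  
--------------+---------
Empty Rooms   | Mitchell
The Glass Key | Clark   
The Iron Gate | Clark   
The Long Road | Clark   
Midnight Sun  | Perez   
Silent Waters | Taylor  


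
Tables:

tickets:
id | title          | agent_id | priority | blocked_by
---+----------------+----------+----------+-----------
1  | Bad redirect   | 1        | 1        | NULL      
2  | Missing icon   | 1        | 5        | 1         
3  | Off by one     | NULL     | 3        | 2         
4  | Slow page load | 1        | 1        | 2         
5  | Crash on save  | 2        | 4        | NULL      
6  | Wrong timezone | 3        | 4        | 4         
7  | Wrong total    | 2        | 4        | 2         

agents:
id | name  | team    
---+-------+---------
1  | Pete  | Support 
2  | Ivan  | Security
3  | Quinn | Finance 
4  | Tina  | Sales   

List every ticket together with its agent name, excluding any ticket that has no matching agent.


INNER JOIN keeps only tickets rows whose agent_id matches an id in agents. Walk through each ticket:
  - ticket 1 (Bad redirect): agent_id=1 -> matches Pete
  - ticket 2 (Missing icon): agent_id=1 -> matches Pete
  - ticket 3 (Off by one): agent_id=NULL, no match -> dropped
  - ticket 4 (Slow page load): agent_id=1 -> matches Pete
  - ticket 5 (Crash on save): agent_id=2 -> matches Ivan
  - ticket 6 (Wrong timezone): agent_id=3 -> matches Quinn
  - ticket 7 (Wrong total): agent_id=2 -> matches Ivan
So 1 of 7 rows is dropped.

SQL:
SELECT a.title, b.name AS agent
FROM tickets a
INNER JOIN agents b ON a.agent_id = b.id

Result:
title          | agent
---------------+------
Bad redirect   | Pete 
Missing icon   | Pete 
Slow page load | Pete 
Crash on save  | Ivan 
Wrong timezone | Quinn
Wrong total    | Ivan 


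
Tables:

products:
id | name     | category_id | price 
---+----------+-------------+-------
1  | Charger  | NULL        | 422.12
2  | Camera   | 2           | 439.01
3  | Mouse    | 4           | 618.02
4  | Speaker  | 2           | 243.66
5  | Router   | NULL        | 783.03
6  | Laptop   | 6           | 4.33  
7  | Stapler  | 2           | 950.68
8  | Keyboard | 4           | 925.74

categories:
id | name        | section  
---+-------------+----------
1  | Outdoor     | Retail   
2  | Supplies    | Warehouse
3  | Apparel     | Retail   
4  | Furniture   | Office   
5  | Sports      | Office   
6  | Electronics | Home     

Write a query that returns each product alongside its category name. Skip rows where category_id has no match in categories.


INNER JOIN keeps only products rows whose category_id matches an id in categories. Walk through each product:
  - product 1 (Charger): category_id=NULL, no match -> dropped
  - product 2 (Camera): category_id=2 -> matches Supplies
  - product 3 (Mouse): category_id=4 -> matches Furniture
  - product 4 (Speaker): category_id=2 -> matches Supplies
  - product 5 (Router): category_id=NULL, no match -> dropped
  - product 6 (Laptop): category_id=6 -> matches Electronics
  - product 7 (Stapler): category_id=2 -> matches Supplies
  - product 8 (Keyboard): category_id=4 -> matches Furniture
So 2 of 8 rows are dropped.

SQL:
SELECT a.name, b.name AS category
FROM products a
INNER JOIN categories b ON a.category_id = b.id

Result:
name     | category   
---------+------------
Camera   | Supplies   
Mouse    | Furniture  
Speaker  | Supplies   
Laptop   | Electronics
Stapler  | Supplies   
Keyboard | Furniture  


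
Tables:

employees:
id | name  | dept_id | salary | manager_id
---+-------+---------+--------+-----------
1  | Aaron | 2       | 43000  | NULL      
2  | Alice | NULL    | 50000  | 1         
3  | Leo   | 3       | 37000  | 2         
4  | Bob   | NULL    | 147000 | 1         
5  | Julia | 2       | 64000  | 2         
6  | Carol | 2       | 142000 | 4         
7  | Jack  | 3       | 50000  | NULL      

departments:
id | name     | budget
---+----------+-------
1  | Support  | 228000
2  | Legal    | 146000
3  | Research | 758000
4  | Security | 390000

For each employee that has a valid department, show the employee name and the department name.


INNER JOIN keeps only employees rows whose dept_id matches an id in departments. Walk through each employee:
  - employee 1 (Aaron): dept_id=2 -> matches Legal
  - employee 2 (Alice): dept_id=NULL, no match -> dropped
  - employee 3 (Leo): dept_id=3 -> matches Research
  - employee 4 (Bob): dept_id=NULL, no match -> dropped
  - employee 5 (Julia): dept_id=2 -> matches Legal
  - employee 6 (Carol): dept_id=2 -> matches Legal
  - employee 7 (Jack): dept_id=3 -> matches Research
So 2 of 7 rows are dropped.

SQL:
SELECT a.name, b.name AS department
FROM employees a
INNER JOIN departments b ON a.dept_id = b.id

Result:
name  | department
------+-----------
Aaron | Legal     
Leo   | Research  
Julia | Legal     
Carol | Legal     
Jack  | Research  


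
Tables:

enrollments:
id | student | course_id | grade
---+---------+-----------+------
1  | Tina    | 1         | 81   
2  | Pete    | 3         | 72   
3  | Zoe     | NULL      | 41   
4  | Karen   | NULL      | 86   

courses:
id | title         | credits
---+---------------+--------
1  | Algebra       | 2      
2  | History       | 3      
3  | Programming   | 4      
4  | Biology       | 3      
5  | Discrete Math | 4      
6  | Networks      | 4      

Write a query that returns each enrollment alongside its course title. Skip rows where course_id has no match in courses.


INNER JOIN keeps only enrollments rows whose course_id matches an id in courses. Walk through each enrollment:
  - enrollment 1 (Tina): course_id=1 -> matches Algebra
  - enrollment 2 (Pete): course_id=3 -> matches Programming
  - enrollment 3 (Zoe): course_id=NULL, no match -> dropped
  - enrollment 4 (Karen): course_id=NULL, no match -> dropped
So 2 of 4 rows are dropped.

SQL:
SELECT a.student, b.title AS course
FROM enrollments a
INNER JOIN courses b ON a.course_id = b.id

Result:
student | course     
--------+------------
Tina    | Algebra    
Pete    | Programming


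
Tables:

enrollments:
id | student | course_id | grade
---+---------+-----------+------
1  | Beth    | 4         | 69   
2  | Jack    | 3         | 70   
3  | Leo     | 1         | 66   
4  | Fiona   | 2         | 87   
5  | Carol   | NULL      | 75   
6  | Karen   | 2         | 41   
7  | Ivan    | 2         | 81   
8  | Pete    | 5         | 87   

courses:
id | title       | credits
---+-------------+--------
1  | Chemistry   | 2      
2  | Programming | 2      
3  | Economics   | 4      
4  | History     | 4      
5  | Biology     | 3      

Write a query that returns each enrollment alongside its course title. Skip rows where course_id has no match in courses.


INNER JOIN keeps only enrollments rows whose course_id matches an id in courses. Walk through each enrollment:
  - enrollment 1 (Beth): course_id=4 -> matches History
  - enrollment 2 (Jack): course_id=3 -> matches Economics
  - enrollment 3 (Leo): course_id=1 -> matches Chemistry
  - enrollment 4 (Fiona): course_id=2 -> matches Programming
  - enrollment 5 (Carol): course_id=NULL, no match -> dropped
  - enrollment 6 (Karen): course_id=2 -> matches Programming
  - enrollment 7 (Ivan): course_id=2 -> matches Programming
  - enrollment 8 (Pete): course_id=5 -> matches Biology
So 1 of 8 rows is dropped.

SQL:
SELECT a.student, b.title AS course
FROM enrollments a
INNER JOIN courses b ON a.course_id = b.id

Result:
student | course     
--------+------------
Beth    | History    
Jack    | Economics  
Leo     | Chemistry  
Fiona   | Programming
Karen   | Programming
Ivan    | Programming
Pete    | Biology    


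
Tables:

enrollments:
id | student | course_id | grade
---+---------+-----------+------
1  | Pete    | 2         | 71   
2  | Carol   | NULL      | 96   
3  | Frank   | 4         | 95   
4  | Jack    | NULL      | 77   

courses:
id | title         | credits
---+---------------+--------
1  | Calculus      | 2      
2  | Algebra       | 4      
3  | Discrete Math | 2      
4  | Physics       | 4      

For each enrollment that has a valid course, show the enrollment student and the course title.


INNER JOIN keeps only enrollments rows whose course_id matches an id in courses. Walk through each enrollment:
  - enrollment 1 (Pete): course_id=2 -> matches Algebra
  - enrollment 2 (Carol): course_id=NULL, no match -> dropped
  - enrollment 3 (Frank): course_id=4 -> matches Physics
  - enrollment 4 (Jack): course_id=NULL, no match -> dropped
So 2 of 4 rows are dropped.

SQL:
SELECT a.student, b.title AS course
FROM enrollments a
INNER JOIN courses b ON a.course_id = b.id

Result:
student | course 
--------+--------
Pete    | Algebra
Frank   | Physics


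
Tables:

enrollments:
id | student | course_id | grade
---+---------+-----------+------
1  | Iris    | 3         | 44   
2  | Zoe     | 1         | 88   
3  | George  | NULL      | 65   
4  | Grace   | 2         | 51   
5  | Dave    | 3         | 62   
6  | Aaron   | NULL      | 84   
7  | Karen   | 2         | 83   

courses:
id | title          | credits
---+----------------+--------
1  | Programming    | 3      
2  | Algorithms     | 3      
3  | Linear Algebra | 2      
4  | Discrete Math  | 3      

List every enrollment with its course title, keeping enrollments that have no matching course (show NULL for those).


LEFT JOIN keeps every row from enrollments (the left table); where course_id has no match in courses, the course columns become NULL. Walk through each enrollment:
  - enrollment 1 (Iris): course_id=3 -> matches Linear Algebra
  - enrollment 2 (Zoe): course_id=1 -> matches Programming
  - enrollment 3 (George): course_id=NULL, no match -> kept with NULL
  - enrollment 4 (Grace): course_id=2 -> matches Algorithms
  - enrollment 5 (Dave): course_id=3 -> matches Linear Algebra
  - enrollment 6 (Aaron): course_id=NULL, no match -> kept with NULL
  - enrollment 7 (Karen): course_id=2 -> matches Algorithms
All 7 rows appear; 2 have NULL course.

SQL:
SELECT a.student, b.title AS course
FROM enrollments a
LEFT JOIN courses b ON a.course_id = b.id

Result:
student | course        
--------+---------------
Iris    | Linear Algebra
Zoe     | Programming   
George  | NULL          
Grace   | Algorithms    
Dave    | Linear Algebra
Aaron   | NULL          
Karen   | Algorithms    


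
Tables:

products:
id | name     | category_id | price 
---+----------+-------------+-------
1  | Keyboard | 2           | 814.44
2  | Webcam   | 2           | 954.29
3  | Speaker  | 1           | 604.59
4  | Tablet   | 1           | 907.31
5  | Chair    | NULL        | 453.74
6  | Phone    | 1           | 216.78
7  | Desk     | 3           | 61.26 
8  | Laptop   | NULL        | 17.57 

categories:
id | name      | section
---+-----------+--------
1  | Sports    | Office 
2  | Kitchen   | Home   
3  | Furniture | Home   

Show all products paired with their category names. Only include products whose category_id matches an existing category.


INNER JOIN keeps only products rows whose category_id matches an id in categories. Walk through each product:
  - product 1 (Keyboard): category_id=2 -> matches Kitchen
  - product 2 (Webcam): category_id=2 -> matches Kitchen
  - product 3 (Speaker): category_id=1 -> matches Sports
  - product 4 (Tablet): category_id=1 -> matches Sports
  - product 5 (Chair): category_id=NULL, no match -> dropped
  - product 6 (Phone): category_id=1 -> matches Sports
  - product 7 (Desk): category_id=3 -> matches Furniture
  - product 8 (Laptop): category_id=NULL, no match -> dropped
So 2 of 8 rows are dropped.

SQL:
SELECT a.name, b.name AS category
FROM products a
INNER JOIN categories b ON a.category_id = b.id

Result:
name     | category 
---------+----------
Keyboard | Kitchen  
Webcam   | Kitchen  
Speaker  | Sports   
Tablet   | Sports   
Phone    | Sports   
Desk     | Furniture


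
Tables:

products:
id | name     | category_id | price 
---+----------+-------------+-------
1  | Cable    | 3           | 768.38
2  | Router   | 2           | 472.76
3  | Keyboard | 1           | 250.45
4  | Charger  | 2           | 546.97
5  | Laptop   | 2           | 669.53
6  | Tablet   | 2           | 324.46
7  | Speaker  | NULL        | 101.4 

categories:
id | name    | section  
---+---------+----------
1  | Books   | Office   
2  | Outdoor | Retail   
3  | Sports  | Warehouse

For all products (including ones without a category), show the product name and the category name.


LEFT JOIN keeps every row from products (the left table); where category_id has no match in categories, the category columns become NULL. Walk through each product:
  - product 1 (Cable): category_id=3 -> matches Sports
  - product 2 (Router): category_id=2 -> matches Outdoor
  - product 3 (Keyboard): category_id=1 -> matches Books
  - product 4 (Charger): category_id=2 -> matches Outdoor
  - product 5 (Laptop): category_id=2 -> matches Outdoor
  - product 6 (Tablet): category_id=2 -> matches Outdoor
  - product 7 (Speaker): category_id=NULL, no match -> kept with NULL
All 7 rows appear; 1 has NULL category.

SQL:
SELECT a.name, b.name AS category
FROM products a
LEFT JOIN categories b ON a.category_id = b.id

Result:
name     | category
---------+---------
Cable    | Sports  
Router   | Outdoor 
Keyboard | Books   
Charger  | Outdoor 
Laptop   | Outdoor 
Tablet   | Outdoor 
Speaker  | NULL    


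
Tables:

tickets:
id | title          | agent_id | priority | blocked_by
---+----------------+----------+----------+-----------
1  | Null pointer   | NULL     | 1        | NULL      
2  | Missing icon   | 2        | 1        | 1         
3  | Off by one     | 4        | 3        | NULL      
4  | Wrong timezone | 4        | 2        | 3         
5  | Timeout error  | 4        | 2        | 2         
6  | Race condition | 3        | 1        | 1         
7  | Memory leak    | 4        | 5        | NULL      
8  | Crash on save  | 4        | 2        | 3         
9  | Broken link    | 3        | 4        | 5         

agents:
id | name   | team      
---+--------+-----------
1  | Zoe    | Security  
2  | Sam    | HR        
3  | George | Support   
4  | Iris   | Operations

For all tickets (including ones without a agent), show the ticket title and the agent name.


LEFT JOIN keeps every row from tickets (the left table); where agent_id has no match in agents, the agent columns become NULL. Walk through each ticket:
  - ticket 1 (Null pointer): agent_id=NULL, no match -> kept with NULL
  - ticket 2 (Missing icon): agent_id=2 -> matches Sam
  - ticket 3 (Off by one): agent_id=4 -> matches Iris
  - ticket 4 (Wrong timezone): agent_id=4 -> matches Iris
  - ticket 5 (Timeout error): agent_id=4 -> matches Iris
  - ticket 6 (Race condition): agent_id=3 -> matches George
  - ticket 7 (Memory leak): agent_id=4 -> matches Iris
  - ticket 8 (Crash on save): agent_id=4 -> matches Iris
  - ticket 9 (Broken link): agent_id=3 -> matches George
All 9 rows appear; 1 has NULL agent.

SQL:
SELECT a.title, b.name AS agent
FROM tickets a
LEFT JOIN agents b ON a.agent_id = b.id

Result:
title          | agent 
---------------+-------
Null pointer   | NULL  
Missing icon   | Sam   
Off by one     | Iris  
Wrong timezone | Iris  
Timeout error  | Iris  
Race condition | George
Memory leak    | Iris  
Crash on save  | Iris  
Broken link    | George


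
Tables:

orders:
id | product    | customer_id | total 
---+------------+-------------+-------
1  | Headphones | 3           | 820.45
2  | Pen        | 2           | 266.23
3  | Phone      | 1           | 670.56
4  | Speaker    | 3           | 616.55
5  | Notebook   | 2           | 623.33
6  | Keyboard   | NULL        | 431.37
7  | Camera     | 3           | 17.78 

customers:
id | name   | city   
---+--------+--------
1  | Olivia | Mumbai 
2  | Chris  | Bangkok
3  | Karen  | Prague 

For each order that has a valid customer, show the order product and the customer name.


INNER JOIN keeps only orders rows whose customer_id matches an id in customers. Walk through each order:
  - order 1 (Headphones): customer_id=3 -> matches Karen
  - order 2 (Pen): customer_id=2 -> matches Chris
  - order 3 (Phone): customer_id=1 -> matches Olivia
  - order 4 (Speaker): customer_id=3 -> matches Karen
  - order 5 (Notebook): customer_id=2 -> matches Chris
  - order 6 (Keyboard): customer_id=NULL, no match -> dropped
  - order 7 (Camera): customer_id=3 -> matches Karen
So 1 of 7 rows is dropped.

SQL:
SELECT a.product, b.name AS customer
FROM orders a
INNER JOIN customers b ON a.customer_id = b.id

Result:
product    | customer
-----------+---------
Headphones | Karen   
Pen        | Chris   
Phone      | Olivia  
Speaker    | Karen   
Notebook   | Chris   
Camera     | Karen   


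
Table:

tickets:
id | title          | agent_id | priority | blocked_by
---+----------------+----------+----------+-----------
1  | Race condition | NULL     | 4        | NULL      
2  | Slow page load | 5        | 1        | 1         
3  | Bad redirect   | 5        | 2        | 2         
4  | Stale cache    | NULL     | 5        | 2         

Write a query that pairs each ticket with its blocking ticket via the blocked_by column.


This is a self-join: tickets is joined to a second copy of itself, matching each row's blocked_by to another row's id. Use LEFT JOIN so rows with blocked_by=NULL are kept.
  - ticket 1 (Race condition): blocked_by=NULL -> NULL
  - ticket 2 (Slow page load): blocked_by=1 -> Race condition
  - ticket 3 (Bad redirect): blocked_by=2 -> Slow page load
  - ticket 4 (Stale cache): blocked_by=2 -> Slow page load

SQL:
SELECT a.title AS item, b.title AS blocked_by
FROM tickets a
LEFT JOIN tickets b ON a.blocked_by = b.id

Result:
item           | blocked_by    
---------------+---------------
Race condition | NULL          
Slow page load | Race condition
Bad redirect   | Slow page load
Stale cache    | Slow page load


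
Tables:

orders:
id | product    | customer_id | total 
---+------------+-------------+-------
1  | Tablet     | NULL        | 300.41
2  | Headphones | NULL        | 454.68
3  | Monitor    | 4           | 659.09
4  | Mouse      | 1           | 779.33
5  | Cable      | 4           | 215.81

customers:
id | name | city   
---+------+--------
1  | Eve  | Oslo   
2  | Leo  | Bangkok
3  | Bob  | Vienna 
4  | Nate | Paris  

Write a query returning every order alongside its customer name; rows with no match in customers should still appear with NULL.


LEFT JOIN keeps every row from orders (the left table); where customer_id has no match in customers, the customer columns become NULL. Walk through each order:
  - order 1 (Tablet): customer_id=NULL, no match -> kept with NULL
  - order 2 (Headphones): customer_id=NULL, no match -> kept with NULL
  - order 3 (Monitor): customer_id=4 -> matches Nate
  - order 4 (Mouse): customer_id=1 -> matches Eve
  - order 5 (Cable): customer_id=4 -> matches Nate
All 5 rows appear; 2 have NULL customer.

SQL:
SELECT a.product, b.name AS customer
FROM orders a
LEFT JOIN customers b ON a.customer_id = b.id

Result:
product    | customer
-----------+---------
Tablet     | NULL    
Headphones | NULL    
Monitor    | Nate    
Mouse      | Eve     
Cable      | Nate    


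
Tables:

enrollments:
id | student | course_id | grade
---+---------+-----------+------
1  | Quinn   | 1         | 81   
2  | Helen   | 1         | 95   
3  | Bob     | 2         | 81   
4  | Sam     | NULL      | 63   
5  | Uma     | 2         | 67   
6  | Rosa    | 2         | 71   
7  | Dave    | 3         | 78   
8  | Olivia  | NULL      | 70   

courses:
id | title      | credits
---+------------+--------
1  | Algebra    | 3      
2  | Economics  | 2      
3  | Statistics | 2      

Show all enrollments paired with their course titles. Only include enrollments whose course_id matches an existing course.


INNER JOIN keeps only enrollments rows whose course_id matches an id in courses. Walk through each enrollment:
  - enrollment 1 (Quinn): course_id=1 -> matches Algebra
  - enrollment 2 (Helen): course_id=1 -> matches Algebra
  - enrollment 3 (Bob): course_id=2 -> matches Economics
  - enrollment 4 (Sam): course_id=NULL, no match -> dropped
  - enrollment 5 (Uma): course_id=2 -> matches Economics
  - enrollment 6 (Rosa): course_id=2 -> matches Economics
  - enrollment 7 (Dave): course_id=3 -> matches Statistics
  - enrollment 8 (Olivia): course_id=NULL, no match -> dropped
So 2 of 8 rows are dropped.

SQL:
SELECT a.student, b.title AS course
FROM enrollments a
INNER JOIN courses b ON a.course_id = b.id

Result:
student | course    
--------+-----------
Quinn   | Algebra   
Helen   | Algebra   
Bob     | Economics 
Uma     | Economics 
Rosa    | Economics 
Dave    | Statistics


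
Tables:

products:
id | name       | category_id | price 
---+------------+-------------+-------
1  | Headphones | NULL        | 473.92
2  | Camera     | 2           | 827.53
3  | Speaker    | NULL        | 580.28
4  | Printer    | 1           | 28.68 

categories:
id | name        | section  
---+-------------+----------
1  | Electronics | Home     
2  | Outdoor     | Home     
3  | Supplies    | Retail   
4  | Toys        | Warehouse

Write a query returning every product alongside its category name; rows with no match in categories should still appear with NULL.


LEFT JOIN keeps every row from products (the left table); where category_id has no match in categories, the category columns become NULL. Walk through each product:
  - product 1 (Headphones): category_id=NULL, no match -> kept with NULL
  - product 2 (Camera): category_id=2 -> matches Outdoor
  - product 3 (Speaker): category_id=NULL, no match -> kept with NULL
  - product 4 (Printer): category_id=1 -> matches Electronics
All 4 rows appear; 2 have NULL category.

SQL:
SELECT a.name, b.name AS category
FROM products a
LEFT JOIN categories b ON a.category_id = b.id

Result:
name       | category   
-----------+------------
Headphones | NULL       
Camera     | Outdoor    
Speaker    | NULL       
Printer    | Electronics


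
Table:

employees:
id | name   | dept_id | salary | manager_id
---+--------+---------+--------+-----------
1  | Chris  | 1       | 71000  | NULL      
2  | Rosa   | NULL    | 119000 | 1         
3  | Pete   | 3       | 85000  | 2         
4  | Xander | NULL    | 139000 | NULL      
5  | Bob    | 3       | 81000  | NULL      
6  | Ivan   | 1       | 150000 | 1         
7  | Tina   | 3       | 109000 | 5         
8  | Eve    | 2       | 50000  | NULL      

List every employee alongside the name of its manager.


This is a self-join: employees is joined to a second copy of itself, matching each row's manager_id to another row's id. Use LEFT JOIN so rows with manager_id=NULL are kept.
  - employee 1 (Chris): manager_id=NULL -> NULL
  - employee 2 (Rosa): manager_id=1 -> Chris
  - employee 3 (Pete): manager_id=2 -> Rosa
  - employee 4 (Xander): manager_id=NULL -> NULL
  - employee 5 (Bob): manager_id=NULL -> NULL
  - employee 6 (Ivan): manager_id=1 -> Chris
  - employee 7 (Tina): manager_id=5 -> Bob
  - employee 8 (Eve): manager_id=NULL -> NULL

SQL:
SELECT a.name AS item, b.name AS manager
FROM employees a
LEFT JOIN employees b ON a.manager_id = b.id

Result:
item   | manager
-------+--------
Chris  | NULL   
Rosa   | Chris  
Pete   | Rosa   
Xander | NULL   
Bob    | NULL   
Ivan   | Chris  
Tina   | Bob    
Eve    | NULL   


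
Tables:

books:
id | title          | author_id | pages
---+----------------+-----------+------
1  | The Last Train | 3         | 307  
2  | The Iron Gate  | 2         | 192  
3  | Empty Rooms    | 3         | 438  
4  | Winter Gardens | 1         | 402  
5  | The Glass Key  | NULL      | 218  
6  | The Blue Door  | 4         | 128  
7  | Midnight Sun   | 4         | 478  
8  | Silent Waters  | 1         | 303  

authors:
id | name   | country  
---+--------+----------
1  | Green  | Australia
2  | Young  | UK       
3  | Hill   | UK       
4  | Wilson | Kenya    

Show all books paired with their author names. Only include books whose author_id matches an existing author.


INNER JOIN keeps only books rows whose author_id matches an id in authors. Walk through each book:
  - book 1 (The Last Train): author_id=3 -> matches Hill
  - book 2 (The Iron Gate): author_id=2 -> matches Young
  - book 3 (Empty Rooms): author_id=3 -> matches Hill
  - book 4 (Winter Gardens): author_id=1 -> matches Green
  - book 5 (The Glass Key): author_id=NULL, no match -> dropped
  - book 6 (The Blue Door): author_id=4 -> matches Wilson
  - book 7 (Midnight Sun): author_id=4 -> matches Wilson
  - book 8 (Silent Waters): author_id=1 -> matches Green
So 1 of 8 rows is dropped.

SQL:
SELECT a.title, b.name AS author
FROM books a
INNER JOIN authors b ON a.author_id = b.id

Result:
title          | author
---------------+-------
The Last Train | Hill  
The Iron Gate  | Young 
Empty Rooms    | Hill  
Winter Gardens | Green 
The Blue Door  | Wilson
Midnight Sun   | Wilson
Silent Waters  | Green 


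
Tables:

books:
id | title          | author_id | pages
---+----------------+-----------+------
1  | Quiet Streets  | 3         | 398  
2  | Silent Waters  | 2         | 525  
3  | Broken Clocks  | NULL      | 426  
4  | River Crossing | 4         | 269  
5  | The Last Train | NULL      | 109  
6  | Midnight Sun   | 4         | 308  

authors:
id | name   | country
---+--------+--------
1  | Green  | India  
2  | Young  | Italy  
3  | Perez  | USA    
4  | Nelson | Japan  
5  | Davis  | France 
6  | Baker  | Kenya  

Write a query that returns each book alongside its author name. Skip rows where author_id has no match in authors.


INNER JOIN keeps only books rows whose author_id matches an id in authors. Walk through each book:
  - book 1 (Quiet Streets): author_id=3 -> matches Perez
  - book 2 (Silent Waters): author_id=2 -> matches Young
  - book 3 (Broken Clocks): author_id=NULL, no match -> dropped
  - book 4 (River Crossing): author_id=4 -> matches Nelson
  - book 5 (The Last Train): author_id=NULL, no match -> dropped
  - book 6 (Midnight Sun): author_id=4 -> matches Nelson
So 2 of 6 rows are dropped.

SQL:
SELECT a.title, b.name AS author
FROM books a
INNER JOIN authors b ON a.author_id = b.id

Result:
title          | author
---------------+-------
Quiet Streets  | Perez 
Silent Waters  | Young 
River Crossing | Nelson
Midnight Sun   | Nelson


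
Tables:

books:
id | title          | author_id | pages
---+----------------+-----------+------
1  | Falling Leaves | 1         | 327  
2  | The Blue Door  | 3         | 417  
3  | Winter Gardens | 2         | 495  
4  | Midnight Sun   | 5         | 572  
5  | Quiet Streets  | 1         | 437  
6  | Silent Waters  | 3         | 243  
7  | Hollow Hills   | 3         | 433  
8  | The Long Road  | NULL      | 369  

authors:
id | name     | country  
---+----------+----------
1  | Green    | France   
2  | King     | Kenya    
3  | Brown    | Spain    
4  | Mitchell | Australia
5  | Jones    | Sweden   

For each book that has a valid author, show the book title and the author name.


INNER JOIN keeps only books rows whose author_id matches an id in authors. Walk through each book:
  - book 1 (Falling Leaves): author_id=1 -> matches Green
  - book 2 (The Blue Door): author_id=3 -> matches Brown
  - book 3 (Winter Gardens): author_id=2 -> matches King
  - book 4 (Midnight Sun): author_id=5 -> matches Jones
  - book 5 (Quiet Streets): author_id=1 -> matches Green
  - book 6 (Silent Waters): author_id=3 -> matches Brown
  - book 7 (Hollow Hills): author_id=3 -> matches Brown
  - book 8 (The Long Road): author_id=NULL, no match -> dropped
So 1 of 8 rows is dropped.

SQL:
SELECT a.title, b.name AS author
FROM books a
INNER JOIN authors b ON a.author_id = b.id

Result:
title          | author
---------------+-------
Falling Leaves | Green 
The Blue Door  | Brown 
Winter Gardens | King  
Midnight Sun   | Jones 
Quiet Streets  | Green 
Silent Waters  | Brown 
Hollow Hills   | Brown 


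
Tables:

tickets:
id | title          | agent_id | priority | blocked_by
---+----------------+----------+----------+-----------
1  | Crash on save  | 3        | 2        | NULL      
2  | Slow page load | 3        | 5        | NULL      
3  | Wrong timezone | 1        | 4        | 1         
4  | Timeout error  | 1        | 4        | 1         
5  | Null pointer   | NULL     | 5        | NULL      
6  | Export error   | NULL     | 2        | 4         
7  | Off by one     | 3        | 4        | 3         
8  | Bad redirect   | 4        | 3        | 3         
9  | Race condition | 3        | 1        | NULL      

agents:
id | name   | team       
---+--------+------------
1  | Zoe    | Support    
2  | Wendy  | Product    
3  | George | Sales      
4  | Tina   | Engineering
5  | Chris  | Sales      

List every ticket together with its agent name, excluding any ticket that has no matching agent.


INNER JOIN keeps only tickets rows whose agent_id matches an id in agents. Walk through each ticket:
  - ticket 1 (Crash on save): agent_id=3 -> matches George
  - ticket 2 (Slow page load): agent_id=3 -> matches George
  - ticket 3 (Wrong timezone): agent_id=1 -> matches Zoe
  - ticket 4 (Timeout error): agent_id=1 -> matches Zoe
  - ticket 5 (Null pointer): agent_id=NULL, no match -> dropped
  - ticket 6 (Export error): agent_id=NULL, no match -> dropped
  - ticket 7 (Off by one): agent_id=3 -> matches George
  - ticket 8 (Bad redirect): agent_id=4 -> matches Tina
  - ticket 9 (Race condition): agent_id=3 -> matches George
So 2 of 9 rows are dropped.

SQL:
SELECT a.title, b.name AS agent
FROM tickets a
INNER JOIN agents b ON a.agent_id = b.id

Result:
title          | agent 
---------------+-------
Crash on save  | George
Slow page load | George
Wrong timezone | Zoe   
Timeout error  | Zoe   
Off by one     | George
Bad redirect   | Tina  
Race condition | George


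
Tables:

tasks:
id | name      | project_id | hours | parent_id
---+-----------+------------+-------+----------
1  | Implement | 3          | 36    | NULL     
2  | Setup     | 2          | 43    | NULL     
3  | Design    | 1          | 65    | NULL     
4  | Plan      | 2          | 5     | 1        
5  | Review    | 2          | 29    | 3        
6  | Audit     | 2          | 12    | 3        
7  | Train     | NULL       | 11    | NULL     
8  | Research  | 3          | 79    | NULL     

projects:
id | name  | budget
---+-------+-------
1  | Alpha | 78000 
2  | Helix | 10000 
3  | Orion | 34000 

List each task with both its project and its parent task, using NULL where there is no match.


Two LEFT JOINs from the same base table tasks: one to projects via project_id, one to tasks itself via parent_id. Both are LEFT so every task is preserved.
Match against projects:
  - task 1 (Implement): project_id=3 -> matches Orion
  - task 2 (Setup): project_id=2 -> matches Helix
  - task 3 (Design): project_id=1 -> matches Alpha
  - task 4 (Plan): project_id=2 -> matches Helix
  - task 5 (Review): project_id=2 -> matches Helix
  - task 6 (Audit): project_id=2 -> matches Helix
  - task 7 (Train): project_id=NULL, no match -> kept with NULL
  - task 8 (Research): project_id=3 -> matches Orion
Match against tasks (self):
  - task 1 (Implement): parent_id=NULL -> NULL
  - task 2 (Setup): parent_id=NULL -> NULL
  - task 3 (Design): parent_id=NULL -> NULL
  - task 4 (Plan): parent_id=1 -> Implement
  - task 5 (Review): parent_id=3 -> Design
  - task 6 (Audit): parent_id=3 -> Design
  - task 7 (Train): parent_id=NULL -> NULL
  - task 8 (Research): parent_id=NULL -> NULL

SQL:
SELECT a.name, b.name AS project, c.name AS parent
FROM tasks a
LEFT JOIN projects b ON a.project_id = b.id
LEFT JOIN tasks c ON a.parent_id = c.id

Result:
name      | project | parent   
----------+---------+----------
Implement | Orion   | NULL     
Setup     | Helix   | NULL     
Design    | Alpha   | NULL     
Plan      | Helix   | Implement
Review    | Helix   | Design   
Audit     | Helix   | Design   
Train     | NULL    | NULL     
Research  | Orion   | NULL     


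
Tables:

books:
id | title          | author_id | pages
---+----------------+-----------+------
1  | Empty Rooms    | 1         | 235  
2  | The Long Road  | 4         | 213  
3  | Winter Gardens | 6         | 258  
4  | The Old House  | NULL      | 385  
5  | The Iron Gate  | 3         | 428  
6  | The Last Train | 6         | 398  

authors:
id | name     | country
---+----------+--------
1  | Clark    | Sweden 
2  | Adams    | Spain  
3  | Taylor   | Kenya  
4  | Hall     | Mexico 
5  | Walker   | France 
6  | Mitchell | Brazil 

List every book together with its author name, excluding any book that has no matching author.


INNER JOIN keeps only books rows whose author_id matches an id in authors. Walk through each book:
  - book 1 (Empty Rooms): author_id=1 -> matches Clark
  - book 2 (The Long Road): author_id=4 -> matches Hall
  - book 3 (Winter Gardens): author_id=6 -> matches Mitchell
  - book 4 (The Old House): author_id=NULL, no match -> dropped
  - book 5 (The Iron Gate): author_id=3 -> matches Taylor
  - book 6 (The Last Train): author_id=6 -> matches Mitchell
So 1 of 6 rows is dropped.

SQL:
SELECT a.title, b.name AS author
FROM books a
INNER JOIN authors b ON a.author_id = b.id

Result:
title          | author  
---------------+---------
Empty Rooms    | Clark   
The Long Road  | Hall    
Winter Gardens | Mitchell
The Iron Gate  | Taylor  
The Last Train | Mitchell


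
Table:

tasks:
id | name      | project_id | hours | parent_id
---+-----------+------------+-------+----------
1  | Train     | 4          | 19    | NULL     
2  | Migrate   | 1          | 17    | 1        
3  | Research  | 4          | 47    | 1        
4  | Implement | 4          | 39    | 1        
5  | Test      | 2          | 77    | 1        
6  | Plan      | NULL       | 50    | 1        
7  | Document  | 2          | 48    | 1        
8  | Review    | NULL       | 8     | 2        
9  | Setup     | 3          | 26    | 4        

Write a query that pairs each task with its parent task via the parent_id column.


This is a self-join: tasks is joined to a second copy of itself, matching each row's parent_id to another row's id. Use LEFT JOIN so rows with parent_id=NULL are kept.
  - task 1 (Train): parent_id=NULL -> NULL
  - task 2 (Migrate): parent_id=1 -> Train
  - task 3 (Research): parent_id=1 -> Train
  - task 4 (Implement): parent_id=1 -> Train
  - task 5 (Test): parent_id=1 -> Train
  - task 6 (Plan): parent_id=1 -> Train
  - task 7 (Document): parent_id=1 -> Train
  - task 8 (Review): parent_id=2 -> Migrate
  - task 9 (Setup): parent_id=4 -> Implement

SQL:
SELECT a.name AS item, b.name AS parent
FROM tasks a
LEFT JOIN tasks b ON a.parent_id = b.id

Result:
item      | parent   
----------+----------
Train     | NULL     
Migrate   | Train    
Research  | Train    
Implement | Train    
Test      | Train    
Plan      | Train    
Document  | Train    
Review    | Migrate  
Setup     | Implement
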